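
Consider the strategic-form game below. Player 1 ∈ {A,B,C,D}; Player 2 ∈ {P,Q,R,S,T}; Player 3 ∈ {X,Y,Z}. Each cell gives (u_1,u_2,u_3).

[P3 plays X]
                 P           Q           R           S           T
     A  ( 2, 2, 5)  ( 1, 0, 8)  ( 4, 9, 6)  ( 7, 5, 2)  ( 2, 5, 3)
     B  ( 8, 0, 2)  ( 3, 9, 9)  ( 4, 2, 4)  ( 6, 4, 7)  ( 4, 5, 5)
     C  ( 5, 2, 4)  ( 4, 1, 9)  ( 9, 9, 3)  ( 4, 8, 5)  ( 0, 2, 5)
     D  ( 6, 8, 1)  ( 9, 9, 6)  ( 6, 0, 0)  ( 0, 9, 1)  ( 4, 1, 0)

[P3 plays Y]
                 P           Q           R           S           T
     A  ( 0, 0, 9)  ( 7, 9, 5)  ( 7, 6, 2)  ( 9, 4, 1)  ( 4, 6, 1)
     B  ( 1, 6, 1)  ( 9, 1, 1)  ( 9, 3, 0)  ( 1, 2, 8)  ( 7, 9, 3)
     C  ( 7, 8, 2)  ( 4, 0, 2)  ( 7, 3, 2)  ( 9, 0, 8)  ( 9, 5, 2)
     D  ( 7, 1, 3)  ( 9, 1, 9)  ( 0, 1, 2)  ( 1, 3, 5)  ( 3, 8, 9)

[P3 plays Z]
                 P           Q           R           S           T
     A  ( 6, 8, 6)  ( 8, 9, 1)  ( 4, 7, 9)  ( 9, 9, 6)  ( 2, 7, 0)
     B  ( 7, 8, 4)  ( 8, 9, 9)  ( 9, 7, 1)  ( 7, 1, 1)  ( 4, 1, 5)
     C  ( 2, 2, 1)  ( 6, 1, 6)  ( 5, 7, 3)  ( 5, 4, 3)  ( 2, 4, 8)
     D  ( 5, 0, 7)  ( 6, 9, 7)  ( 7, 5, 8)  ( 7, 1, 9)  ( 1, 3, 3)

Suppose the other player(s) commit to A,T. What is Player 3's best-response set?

BR_3 = {X}

u_3(X vs A,T) = 3
u_3(Y vs A,T) = 1
u_3(Z vs A,T) = 0
max payoff 3 at {X}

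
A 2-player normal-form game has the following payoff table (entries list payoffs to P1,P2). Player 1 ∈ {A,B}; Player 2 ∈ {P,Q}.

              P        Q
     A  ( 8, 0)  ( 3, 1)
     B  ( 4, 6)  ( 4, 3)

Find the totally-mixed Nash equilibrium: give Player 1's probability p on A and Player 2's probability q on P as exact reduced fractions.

P1 indiff ⇒ q·8+(1-q)·3 = q·4+(1-q)·4 ⇒ q(4) = (1-q)(1) ⇒ q = 1/5
P2 indiff ⇒ p·0+(1-p)·6 = p·1+(1-p)·3 ⇒ p(-1) = (1-p)(-3) ⇒ p = 3/4

p=3/4, q=1/5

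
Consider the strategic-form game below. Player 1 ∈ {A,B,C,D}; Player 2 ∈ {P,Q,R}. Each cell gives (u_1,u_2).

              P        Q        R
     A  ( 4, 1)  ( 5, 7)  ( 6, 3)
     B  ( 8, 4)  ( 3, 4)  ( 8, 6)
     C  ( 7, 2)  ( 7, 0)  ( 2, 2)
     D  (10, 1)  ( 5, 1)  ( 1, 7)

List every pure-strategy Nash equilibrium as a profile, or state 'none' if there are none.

(A,P): not NE [P1→D gives 10>4; P2→Q gives 7>1]
(A,Q): not NE [P1→C gives 7>5]
(A,R): not NE [P1→B gives 8>6; P2→Q gives 7>3]
(B,P): not NE [P1→D gives 10>8; P2→R gives 6>4]
(B,Q): not NE [P1→C gives 7>3; P2→R gives 6>4]
(B,R): NE
(C,P): not NE [P1→D gives 10>7]
(C,Q): not NE [P2→R gives 2>0]
(C,R): not NE [P1→B gives 8>2]
(D,P): not NE [P2→R gives 7>1]
(D,Q): not NE [P1→C gives 7>5; P2→R gives 7>1]
(D,R): not NE [P1→B gives 8>1]

PSNE = {(B,R)}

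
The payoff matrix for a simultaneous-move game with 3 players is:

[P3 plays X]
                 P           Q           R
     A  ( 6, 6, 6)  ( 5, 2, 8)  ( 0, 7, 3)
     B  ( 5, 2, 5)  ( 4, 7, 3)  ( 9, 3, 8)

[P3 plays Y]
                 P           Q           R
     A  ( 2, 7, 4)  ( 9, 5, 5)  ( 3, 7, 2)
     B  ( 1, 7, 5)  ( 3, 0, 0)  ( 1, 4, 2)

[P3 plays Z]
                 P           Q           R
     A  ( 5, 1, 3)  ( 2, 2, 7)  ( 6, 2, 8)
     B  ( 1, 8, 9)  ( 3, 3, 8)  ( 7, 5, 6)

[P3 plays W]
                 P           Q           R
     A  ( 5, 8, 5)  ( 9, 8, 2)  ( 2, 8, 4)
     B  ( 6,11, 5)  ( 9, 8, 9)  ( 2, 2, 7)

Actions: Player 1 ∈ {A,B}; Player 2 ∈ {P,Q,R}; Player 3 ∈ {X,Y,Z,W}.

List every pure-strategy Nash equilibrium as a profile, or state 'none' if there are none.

Equilibria: none

(A,P,X): not NE [P2→R gives 7>6]
(A,P,Y): not NE [P3→X gives 6>4]
(A,P,Z): not NE [P2→R gives 2>1; P3→X gives 6>3]
(A,P,W): not NE [P1→B gives 6>5; P3→X gives 6>5]
(A,Q,X): not NE [P2→R gives 7>2]
(A,Q,Y): not NE [P2→R gives 7>5; P3→X gives 8>5]
(A,Q,Z): not NE [P1→B gives 3>2; P3→X gives 8>7]
(A,Q,W): not NE [P3→X gives 8>2]
(A,R,X): not NE [P1→B gives 9>0; P3→Z gives 8>3]
(A,R,Y): not NE [P3→Z gives 8>2]
(A,R,Z): not NE [P1→B gives 7>6]
(A,R,W): not NE [P3→Z gives 8>4]
(B,P,X): not NE [P1→A gives 6>5; P2→Q gives 7>2; P3→Z gives 9>5]
(B,P,Y): not NE [P1→A gives 2>1; P3→Z gives 9>5]
(B,P,Z): not NE [P1→A gives 5>1]
(B,P,W): not NE [P3→Z gives 9>5]
(B,Q,X): not NE [P1→A gives 5>4; P3→W gives 9>3]
(B,Q,Y): not NE [P1→A gives 9>3; P2→P gives 7>0; P3→W gives 9>0]
(B,Q,Z): not NE [P2→P gives 8>3; P3→W gives 9>8]
(B,Q,W): not NE [P2→P gives 11>8]
(B,R,X): not NE [P2→Q gives 7>3]
(B,R,Y): not NE [P1→A gives 3>1; P2→P gives 7>4; P3→X gives 8>2]
(B,R,Z): not NE [P2→P gives 8>5; P3→X gives 8>6]
(B,R,W): not NE [P2→P gives 11>2; P3→X gives 8>7]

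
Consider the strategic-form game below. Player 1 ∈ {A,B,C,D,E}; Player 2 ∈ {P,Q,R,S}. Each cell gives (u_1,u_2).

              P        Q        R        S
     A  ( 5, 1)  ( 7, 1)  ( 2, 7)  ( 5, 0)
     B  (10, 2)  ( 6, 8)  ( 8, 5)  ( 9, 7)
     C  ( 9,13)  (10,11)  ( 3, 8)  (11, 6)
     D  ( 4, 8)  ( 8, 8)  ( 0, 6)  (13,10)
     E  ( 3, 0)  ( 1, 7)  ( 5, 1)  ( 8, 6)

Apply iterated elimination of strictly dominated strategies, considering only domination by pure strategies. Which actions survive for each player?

Survivors P1:{B,C,D} P2:{P,Q,S}

P1 drop A (C beats it: P:9>5 Q:10>7 R:3>2 S:11>5)
P1 drop E (B beats it: P:10>3 Q:6>1 R:8>5 S:9>8)
P2 drop R (Q beats it: B:8>5 C:11>8 D:8>6)
P1→{B,C,D} P2→{P,Q,S}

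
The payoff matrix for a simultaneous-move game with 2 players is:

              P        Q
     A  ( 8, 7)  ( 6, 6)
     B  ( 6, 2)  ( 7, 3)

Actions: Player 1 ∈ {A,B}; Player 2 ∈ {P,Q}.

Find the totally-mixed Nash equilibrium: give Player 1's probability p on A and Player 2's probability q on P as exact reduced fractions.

P1 indiff ⇒ q·8+(1-q)·6 = q·6+(1-q)·7 ⇒ q(2) = (1-q)(1) ⇒ q = 1/3
P2 indiff ⇒ p·7+(1-p)·2 = p·6+(1-p)·3 ⇒ p(1) = (1-p)(1) ⇒ p = 1/2

p=1/2, q=1/3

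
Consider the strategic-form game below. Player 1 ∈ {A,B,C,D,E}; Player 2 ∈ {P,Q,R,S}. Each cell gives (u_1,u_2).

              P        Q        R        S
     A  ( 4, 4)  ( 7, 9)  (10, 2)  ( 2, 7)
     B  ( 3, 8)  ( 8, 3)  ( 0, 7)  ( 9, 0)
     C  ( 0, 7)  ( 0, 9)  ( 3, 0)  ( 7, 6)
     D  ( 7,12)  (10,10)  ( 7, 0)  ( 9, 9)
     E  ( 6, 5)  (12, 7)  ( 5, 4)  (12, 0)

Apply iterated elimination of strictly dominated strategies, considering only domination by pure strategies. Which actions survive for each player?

IESDS → P1:{D,E} P2:{P,Q}

P1 drop B (E beats it: P:6>3 Q:12>8 R:5>0 S:12>9)
P1 drop C (D beats it: P:7>0 Q:10>0 R:7>3 S:9>7)
P2 drop R (P beats it: A:4>2 D:12>0 E:5>4)
P1 drop A (D beats it: P:7>4 Q:10>7 S:9>2)
P2 drop S (P beats it: D:12>9 E:5>0)
P1→{D,E} P2→{P,Q}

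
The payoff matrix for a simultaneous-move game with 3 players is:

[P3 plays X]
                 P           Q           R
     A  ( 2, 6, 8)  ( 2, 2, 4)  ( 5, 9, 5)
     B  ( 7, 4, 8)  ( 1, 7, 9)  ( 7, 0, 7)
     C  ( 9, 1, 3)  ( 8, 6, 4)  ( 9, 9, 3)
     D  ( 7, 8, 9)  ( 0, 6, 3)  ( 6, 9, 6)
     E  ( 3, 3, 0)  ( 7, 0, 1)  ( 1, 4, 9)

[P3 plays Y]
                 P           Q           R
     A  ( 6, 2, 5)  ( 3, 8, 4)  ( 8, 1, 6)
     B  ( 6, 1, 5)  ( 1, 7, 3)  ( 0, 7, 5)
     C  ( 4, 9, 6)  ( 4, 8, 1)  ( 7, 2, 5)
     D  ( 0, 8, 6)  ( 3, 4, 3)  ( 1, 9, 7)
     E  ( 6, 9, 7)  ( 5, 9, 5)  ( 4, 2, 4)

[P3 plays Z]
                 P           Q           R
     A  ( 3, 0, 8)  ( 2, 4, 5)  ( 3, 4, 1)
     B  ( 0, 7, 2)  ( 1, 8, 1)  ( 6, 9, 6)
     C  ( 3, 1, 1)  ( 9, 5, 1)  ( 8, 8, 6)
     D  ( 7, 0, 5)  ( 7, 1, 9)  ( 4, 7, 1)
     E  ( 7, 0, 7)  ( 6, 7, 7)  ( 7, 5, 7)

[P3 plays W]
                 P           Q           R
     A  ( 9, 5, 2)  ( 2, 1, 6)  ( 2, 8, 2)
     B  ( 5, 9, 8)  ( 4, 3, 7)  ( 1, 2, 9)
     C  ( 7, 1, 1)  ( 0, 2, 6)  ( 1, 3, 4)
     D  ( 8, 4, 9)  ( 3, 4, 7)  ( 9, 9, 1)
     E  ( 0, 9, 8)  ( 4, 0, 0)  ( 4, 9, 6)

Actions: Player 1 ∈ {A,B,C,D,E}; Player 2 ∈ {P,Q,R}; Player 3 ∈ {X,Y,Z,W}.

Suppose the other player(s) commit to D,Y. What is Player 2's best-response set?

P2 best: {R}

u_2(P vs D,Y) = 8
u_2(Q vs D,Y) = 4
u_2(R vs D,Y) = 9
max payoff 9 at {R}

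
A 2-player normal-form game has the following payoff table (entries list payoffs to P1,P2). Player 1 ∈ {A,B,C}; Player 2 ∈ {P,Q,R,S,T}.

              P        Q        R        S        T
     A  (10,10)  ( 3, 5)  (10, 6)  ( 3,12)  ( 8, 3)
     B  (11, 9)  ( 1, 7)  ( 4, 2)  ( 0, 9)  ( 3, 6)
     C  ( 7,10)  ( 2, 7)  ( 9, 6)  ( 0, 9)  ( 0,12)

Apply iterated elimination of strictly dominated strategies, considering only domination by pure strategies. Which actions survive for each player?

P1 drop C (A beats it: P:10>7 Q:3>2 R:10>9 S:3>0 T:8>0)
P2 drop Q (P beats it: A:10>5 B:9>7)
P2 drop R (P beats it: A:10>6 B:9>2)
P2 drop T (P beats it: A:10>3 B:9>6)
P1→{A,B} P2→{P,S}

Survivors P1:{A,B} P2:{P,S}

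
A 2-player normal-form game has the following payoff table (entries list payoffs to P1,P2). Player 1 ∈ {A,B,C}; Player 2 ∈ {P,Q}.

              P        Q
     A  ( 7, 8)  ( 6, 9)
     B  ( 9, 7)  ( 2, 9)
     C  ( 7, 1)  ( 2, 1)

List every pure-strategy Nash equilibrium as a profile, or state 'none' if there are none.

(A,P): not NE [P1→B gives 9>7; P2→Q gives 9>8]
(A,Q): NE
(B,P): not NE [P2→Q gives 9>7]
(B,Q): not NE [P1→A gives 6>2]
(C,P): not NE [P1→B gives 9>7]
(C,Q): not NE [P1→A gives 6>2]

Nash profiles: (A,Q)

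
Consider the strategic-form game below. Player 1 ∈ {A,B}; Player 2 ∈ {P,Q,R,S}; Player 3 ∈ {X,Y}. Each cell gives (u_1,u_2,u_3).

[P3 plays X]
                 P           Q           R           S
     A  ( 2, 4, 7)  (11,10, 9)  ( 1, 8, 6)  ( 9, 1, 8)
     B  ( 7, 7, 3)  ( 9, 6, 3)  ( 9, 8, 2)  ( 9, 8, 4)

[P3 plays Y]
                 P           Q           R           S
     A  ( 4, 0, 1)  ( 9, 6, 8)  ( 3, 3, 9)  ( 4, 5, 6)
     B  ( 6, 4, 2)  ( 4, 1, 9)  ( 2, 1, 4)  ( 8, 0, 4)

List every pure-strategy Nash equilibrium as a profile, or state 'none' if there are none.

(A,P,X): not NE [P1→B gives 7>2; P2→Q gives 10>4]
(A,P,Y): not NE [P1→B gives 6>4; P2→Q gives 6>0; P3→X gives 7>1]
(A,Q,X): NE
(A,Q,Y): not NE [P3→X gives 9>8]
(A,R,X): not NE [P1→B gives 9>1; P2→Q gives 10>8; P3→Y gives 9>6]
(A,R,Y): not NE [P2→Q gives 6>3]
(A,S,X): not NE [P2→Q gives 10>1]
(A,S,Y): not NE [P1→B gives 8>4; P2→Q gives 6>5; P3→X gives 8>6]
(B,P,X): not NE [P2→S gives 8>7]
(B,P,Y): not NE [P3→X gives 3>2]
(B,Q,X): not NE [P1→A gives 11>9; P2→S gives 8>6; P3→Y gives 9>3]
(B,Q,Y): not NE [P1→A gives 9>4; P2→P gives 4>1]
(B,R,X): not NE [P3→Y gives 4>2]
(B,R,Y): not NE [P1→A gives 3>2; P2→P gives 4>1]
(B,S,X): NE
(B,S,Y): not NE [P2→P gives 4>0]

PSNE = {(A,Q,X), (B,S,X)}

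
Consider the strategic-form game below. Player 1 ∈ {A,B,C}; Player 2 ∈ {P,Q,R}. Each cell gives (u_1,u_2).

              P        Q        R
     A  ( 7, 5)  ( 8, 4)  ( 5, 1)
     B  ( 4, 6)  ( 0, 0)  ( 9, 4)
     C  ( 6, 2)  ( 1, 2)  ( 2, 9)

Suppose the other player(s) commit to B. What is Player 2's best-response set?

u_2(P vs B) = 6
u_2(Q vs B) = 0
u_2(R vs B) = 4
max payoff 6 at {P}

P2 best: {P}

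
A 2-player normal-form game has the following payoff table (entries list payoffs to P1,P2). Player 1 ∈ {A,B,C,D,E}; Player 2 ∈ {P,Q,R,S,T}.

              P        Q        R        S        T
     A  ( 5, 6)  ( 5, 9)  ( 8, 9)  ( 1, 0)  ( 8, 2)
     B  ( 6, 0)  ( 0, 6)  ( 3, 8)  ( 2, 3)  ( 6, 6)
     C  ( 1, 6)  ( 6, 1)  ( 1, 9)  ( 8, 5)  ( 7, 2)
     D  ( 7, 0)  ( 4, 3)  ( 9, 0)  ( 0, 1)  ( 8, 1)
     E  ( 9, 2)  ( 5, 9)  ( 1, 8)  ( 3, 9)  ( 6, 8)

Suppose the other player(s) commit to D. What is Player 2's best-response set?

argmax u_2 = {Q}

u_2(P vs D) = 0
u_2(Q vs D) = 3
u_2(R vs D) = 0
u_2(S vs D) = 1
u_2(T vs D) = 1
max payoff 3 at {Q}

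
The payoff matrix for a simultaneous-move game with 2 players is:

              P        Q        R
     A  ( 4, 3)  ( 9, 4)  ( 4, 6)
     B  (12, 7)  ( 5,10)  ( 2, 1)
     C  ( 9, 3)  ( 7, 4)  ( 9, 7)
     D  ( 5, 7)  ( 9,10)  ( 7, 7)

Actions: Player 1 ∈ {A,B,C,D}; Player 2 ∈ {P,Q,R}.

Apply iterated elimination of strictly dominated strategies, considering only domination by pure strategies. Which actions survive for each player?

P2 drop P (Q beats it: A:4>3 B:10>7 C:4>3 D:10>7)
P1 drop B (A beats it: Q:9>5 R:4>2)
P1→{A,C,D} P2→{Q,R}

Survivors P1:{A,C,D} P2:{Q,R}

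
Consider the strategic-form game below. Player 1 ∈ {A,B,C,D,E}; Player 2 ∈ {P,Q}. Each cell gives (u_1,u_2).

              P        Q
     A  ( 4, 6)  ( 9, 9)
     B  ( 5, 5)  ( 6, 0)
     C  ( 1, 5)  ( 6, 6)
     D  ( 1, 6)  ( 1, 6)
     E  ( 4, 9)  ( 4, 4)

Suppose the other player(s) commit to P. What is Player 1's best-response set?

u_1(A vs P) = 4
u_1(B vs P) = 5
u_1(C vs P) = 1
u_1(D vs P) = 1
u_1(E vs P) = 4
max payoff 5 at {B}

P1 best: {B}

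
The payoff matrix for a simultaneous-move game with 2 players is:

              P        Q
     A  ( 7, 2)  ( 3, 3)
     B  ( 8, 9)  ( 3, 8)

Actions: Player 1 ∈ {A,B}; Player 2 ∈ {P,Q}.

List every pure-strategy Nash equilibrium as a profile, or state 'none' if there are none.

Nash profiles: (A,Q), (B,P)

(A,P): not NE [P1→B gives 8>7; P2→Q gives 3>2]
(A,Q): NE
(B,P): NE
(B,Q): not NE [P2→P gives 9>8]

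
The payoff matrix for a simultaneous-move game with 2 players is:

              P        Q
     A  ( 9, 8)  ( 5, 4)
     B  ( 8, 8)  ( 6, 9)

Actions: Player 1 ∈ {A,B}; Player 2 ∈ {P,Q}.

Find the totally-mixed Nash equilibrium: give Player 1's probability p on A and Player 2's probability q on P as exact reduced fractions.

(p,q) = (1/5, 1/2)

P1 indiff ⇒ q·9+(1-q)·5 = q·8+(1-q)·6 ⇒ q(1) = (1-q)(1) ⇒ q = 1/2
P2 indiff ⇒ p·8+(1-p)·8 = p·4+(1-p)·9 ⇒ p(4) = (1-p)(1) ⇒ p = 1/5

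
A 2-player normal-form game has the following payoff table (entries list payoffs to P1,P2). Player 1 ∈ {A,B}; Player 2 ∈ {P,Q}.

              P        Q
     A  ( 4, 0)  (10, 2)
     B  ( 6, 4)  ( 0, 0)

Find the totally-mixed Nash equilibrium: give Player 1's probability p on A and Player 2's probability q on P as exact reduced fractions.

P1 indiff ⇒ q·4+(1-q)·10 = q·6+(1-q)·0 ⇒ q(-2) = (1-q)(-10) ⇒ q = 5/6
P2 indiff ⇒ p·0+(1-p)·4 = p·2+(1-p)·0 ⇒ p(-2) = (1-p)(-4) ⇒ p = 2/3

(p,q) = (2/3, 5/6)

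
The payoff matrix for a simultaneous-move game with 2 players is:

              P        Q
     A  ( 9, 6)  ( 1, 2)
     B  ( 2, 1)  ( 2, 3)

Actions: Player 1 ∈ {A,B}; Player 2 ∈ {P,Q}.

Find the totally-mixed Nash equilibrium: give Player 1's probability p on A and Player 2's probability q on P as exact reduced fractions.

p=1/3, q=1/8

P1 indiff ⇒ q·9+(1-q)·1 = q·2+(1-q)·2 ⇒ q(7) = (1-q)(1) ⇒ q = 1/8
P2 indiff ⇒ p·6+(1-p)·1 = p·2+(1-p)·3 ⇒ p(4) = (1-p)(2) ⇒ p = 1/3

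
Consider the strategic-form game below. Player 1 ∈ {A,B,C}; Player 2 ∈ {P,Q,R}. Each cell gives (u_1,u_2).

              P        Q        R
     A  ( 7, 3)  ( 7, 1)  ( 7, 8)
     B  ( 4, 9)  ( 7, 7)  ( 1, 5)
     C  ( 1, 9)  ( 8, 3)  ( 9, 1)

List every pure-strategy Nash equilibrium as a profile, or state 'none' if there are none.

(A,P): not NE [P2→R gives 8>3]
(A,Q): not NE [P1→C gives 8>7; P2→R gives 8>1]
(A,R): not NE [P1→C gives 9>7]
(B,P): not NE [P1→A gives 7>4]
(B,Q): not NE [P1→C gives 8>7; P2→P gives 9>7]
(B,R): not NE [P1→C gives 9>1; P2→P gives 9>5]
(C,P): not NE [P1→A gives 7>1]
(C,Q): not NE [P2→P gives 9>3]
(C,R): not NE [P2→P gives 9>1]

Equilibria: none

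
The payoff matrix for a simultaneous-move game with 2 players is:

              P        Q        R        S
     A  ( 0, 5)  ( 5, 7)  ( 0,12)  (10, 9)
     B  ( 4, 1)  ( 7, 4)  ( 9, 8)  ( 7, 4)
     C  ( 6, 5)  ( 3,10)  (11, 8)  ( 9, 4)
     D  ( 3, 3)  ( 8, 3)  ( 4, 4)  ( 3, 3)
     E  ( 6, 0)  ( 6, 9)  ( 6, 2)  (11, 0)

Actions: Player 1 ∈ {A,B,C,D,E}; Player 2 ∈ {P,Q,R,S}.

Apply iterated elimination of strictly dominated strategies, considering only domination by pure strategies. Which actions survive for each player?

Remaining: P1:{B,C,D} P2:{Q,R}

P1 drop A (E beats it: P:6>0 Q:6>5 R:6>0 S:11>10)
P2 drop P (R beats it: B:8>1 C:8>5 D:4>3 E:2>0)
P2 drop S (R beats it: B:8>4 C:8>4 D:4>3 E:2>0)
P1 drop E (B beats it: Q:7>6 R:9>6)
P1→{B,C,D} P2→{Q,R}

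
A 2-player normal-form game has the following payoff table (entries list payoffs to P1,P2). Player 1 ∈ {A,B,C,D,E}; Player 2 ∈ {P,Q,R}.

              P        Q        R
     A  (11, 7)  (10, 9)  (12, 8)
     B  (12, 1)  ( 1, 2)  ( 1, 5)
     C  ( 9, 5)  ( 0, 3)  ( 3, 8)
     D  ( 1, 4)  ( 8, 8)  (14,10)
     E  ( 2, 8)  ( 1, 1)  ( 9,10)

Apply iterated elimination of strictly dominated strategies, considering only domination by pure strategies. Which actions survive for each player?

IESDS → P1:{A,D} P2:{Q,R}

P1 drop C (A beats it: P:11>9 Q:10>0 R:12>3)
P1 drop E (A beats it: P:11>2 Q:10>1 R:12>9)
P2 drop P (Q beats it: A:9>7 B:2>1 D:8>4)
P1 drop B (A beats it: Q:10>1 R:12>1)
P1→{A,D} P2→{Q,R}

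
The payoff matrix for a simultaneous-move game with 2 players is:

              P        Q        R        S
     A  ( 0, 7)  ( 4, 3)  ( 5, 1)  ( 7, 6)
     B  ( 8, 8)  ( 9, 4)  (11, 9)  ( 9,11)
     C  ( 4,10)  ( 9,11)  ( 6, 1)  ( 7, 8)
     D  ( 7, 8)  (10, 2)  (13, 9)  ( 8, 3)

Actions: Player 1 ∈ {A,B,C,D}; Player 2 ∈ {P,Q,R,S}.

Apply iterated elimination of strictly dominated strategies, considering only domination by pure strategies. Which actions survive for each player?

P1 drop A (B beats it: P:8>0 Q:9>4 R:11>5 S:9>7)
P1 drop C (D beats it: P:7>4 Q:10>9 R:13>6 S:8>7)
P2 drop P (R beats it: B:9>8 D:9>8)
P2 drop Q (R beats it: B:9>4 D:9>2)
P1→{B,D} P2→{R,S}

Survivors P1:{B,D} P2:{R,S}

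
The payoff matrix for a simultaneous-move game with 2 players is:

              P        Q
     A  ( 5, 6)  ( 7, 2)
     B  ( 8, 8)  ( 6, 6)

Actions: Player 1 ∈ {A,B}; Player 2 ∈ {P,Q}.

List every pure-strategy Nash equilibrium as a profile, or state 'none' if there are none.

NE set: (B,P)

(A,P): not NE [P1→B gives 8>5]
(A,Q): not NE [P2→P gives 6>2]
(B,P): NE
(B,Q): not NE [P1→A gives 7>6; P2→P gives 8>6]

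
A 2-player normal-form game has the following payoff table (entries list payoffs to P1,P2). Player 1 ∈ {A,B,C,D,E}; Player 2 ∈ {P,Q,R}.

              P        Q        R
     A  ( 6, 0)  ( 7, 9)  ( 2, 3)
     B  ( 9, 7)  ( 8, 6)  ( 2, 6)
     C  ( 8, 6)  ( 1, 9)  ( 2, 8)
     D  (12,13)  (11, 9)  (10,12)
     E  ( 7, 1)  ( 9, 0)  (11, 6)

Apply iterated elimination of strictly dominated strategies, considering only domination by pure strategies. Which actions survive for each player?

Remaining: P1:{D,E} P2:{P,R}

P1 drop A (D beats it: P:12>6 Q:11>7 R:10>2)
P1 drop B (D beats it: P:12>9 Q:11>8 R:10>2)
P1 drop C (D beats it: P:12>8 Q:11>1 R:10>2)
P2 drop Q (P beats it: D:13>9 E:1>0)
P1→{D,E} P2→{P,R}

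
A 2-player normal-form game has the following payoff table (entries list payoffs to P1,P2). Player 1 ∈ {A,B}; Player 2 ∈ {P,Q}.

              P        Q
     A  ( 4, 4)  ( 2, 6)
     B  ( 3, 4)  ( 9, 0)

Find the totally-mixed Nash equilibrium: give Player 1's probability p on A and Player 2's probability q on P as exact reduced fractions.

p=2/3, q=7/8

P1 indiff ⇒ q·4+(1-q)·2 = q·3+(1-q)·9 ⇒ q(1) = (1-q)(7) ⇒ q = 7/8
P2 indiff ⇒ p·4+(1-p)·4 = p·6+(1-p)·0 ⇒ p(-2) = (1-p)(-4) ⇒ p = 2/3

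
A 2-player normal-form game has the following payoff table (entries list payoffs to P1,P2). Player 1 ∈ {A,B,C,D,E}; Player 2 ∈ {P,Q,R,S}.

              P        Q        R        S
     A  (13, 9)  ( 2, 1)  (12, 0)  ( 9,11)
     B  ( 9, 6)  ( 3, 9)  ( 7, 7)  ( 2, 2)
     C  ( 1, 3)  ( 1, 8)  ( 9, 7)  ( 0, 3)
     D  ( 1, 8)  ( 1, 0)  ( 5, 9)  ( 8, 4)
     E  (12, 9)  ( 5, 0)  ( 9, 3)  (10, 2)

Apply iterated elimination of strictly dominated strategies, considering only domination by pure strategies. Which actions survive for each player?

Remaining: P1:{A,E} P2:{P,S}

P1 drop B (E beats it: P:12>9 Q:5>3 R:9>7 S:10>2)
P1 drop C (A beats it: P:13>1 Q:2>1 R:12>9 S:9>0)
P1 drop D (A beats it: P:13>1 Q:2>1 R:12>5 S:9>8)
P2 drop Q (P beats it: A:9>1 E:9>0)
P2 drop R (P beats it: A:9>0 E:9>3)
P1→{A,E} P2→{P,S}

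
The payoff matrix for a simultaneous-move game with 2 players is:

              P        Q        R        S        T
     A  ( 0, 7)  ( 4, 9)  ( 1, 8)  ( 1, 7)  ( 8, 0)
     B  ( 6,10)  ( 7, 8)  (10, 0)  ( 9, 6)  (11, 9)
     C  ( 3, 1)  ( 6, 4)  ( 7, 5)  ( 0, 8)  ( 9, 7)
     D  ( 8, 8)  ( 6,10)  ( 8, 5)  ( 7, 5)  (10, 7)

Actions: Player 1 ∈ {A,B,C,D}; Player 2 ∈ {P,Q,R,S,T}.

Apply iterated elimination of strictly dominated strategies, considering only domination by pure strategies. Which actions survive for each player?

Remaining: P1:{B,D} P2:{P,Q}

P1 drop A (B beats it: P:6>0 Q:7>4 R:10>1 S:9>1 T:11>8)
P1 drop C (B beats it: P:6>3 Q:7>6 R:10>7 S:9>0 T:11>9)
P2 drop R (P beats it: B:10>0 D:8>5)
P2 drop S (P beats it: B:10>6 D:8>5)
P2 drop T (P beats it: B:10>9 D:8>7)
P1→{B,D} P2→{P,Q}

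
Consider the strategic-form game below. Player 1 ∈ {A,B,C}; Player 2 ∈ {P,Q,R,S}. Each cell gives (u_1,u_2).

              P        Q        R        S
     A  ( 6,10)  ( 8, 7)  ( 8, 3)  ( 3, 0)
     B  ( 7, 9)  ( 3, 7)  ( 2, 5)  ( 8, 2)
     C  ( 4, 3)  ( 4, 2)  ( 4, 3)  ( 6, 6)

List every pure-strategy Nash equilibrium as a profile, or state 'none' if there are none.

(A,P): not NE [P1→B gives 7>6]
(A,Q): not NE [P2→P gives 10>7]
(A,R): not NE [P2→P gives 10>3]
(A,S): not NE [P1→B gives 8>3; P2→P gives 10>0]
(B,P): NE
(B,Q): not NE [P1→A gives 8>3; P2→P gives 9>7]
(B,R): not NE [P1→A gives 8>2; P2→P gives 9>5]
(B,S): not NE [P2→P gives 9>2]
(C,P): not NE [P1→B gives 7>4; P2→S gives 6>3]
(C,Q): not NE [P1→A gives 8>4; P2→S gives 6>2]
(C,R): not NE [P1→A gives 8>4; P2→S gives 6>3]
(C,S): not NE [P1→B gives 8>6]

Nash profiles: (B,P)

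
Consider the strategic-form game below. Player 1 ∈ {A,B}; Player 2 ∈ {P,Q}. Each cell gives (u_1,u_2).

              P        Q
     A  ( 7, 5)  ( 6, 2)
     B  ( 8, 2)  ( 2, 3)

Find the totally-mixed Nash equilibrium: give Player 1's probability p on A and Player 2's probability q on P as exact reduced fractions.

p=1/4, q=4/5

P1 indiff ⇒ q·7+(1-q)·6 = q·8+(1-q)·2 ⇒ q(-1) = (1-q)(-4) ⇒ q = 4/5
P2 indiff ⇒ p·5+(1-p)·2 = p·2+(1-p)·3 ⇒ p(3) = (1-p)(1) ⇒ p = 1/4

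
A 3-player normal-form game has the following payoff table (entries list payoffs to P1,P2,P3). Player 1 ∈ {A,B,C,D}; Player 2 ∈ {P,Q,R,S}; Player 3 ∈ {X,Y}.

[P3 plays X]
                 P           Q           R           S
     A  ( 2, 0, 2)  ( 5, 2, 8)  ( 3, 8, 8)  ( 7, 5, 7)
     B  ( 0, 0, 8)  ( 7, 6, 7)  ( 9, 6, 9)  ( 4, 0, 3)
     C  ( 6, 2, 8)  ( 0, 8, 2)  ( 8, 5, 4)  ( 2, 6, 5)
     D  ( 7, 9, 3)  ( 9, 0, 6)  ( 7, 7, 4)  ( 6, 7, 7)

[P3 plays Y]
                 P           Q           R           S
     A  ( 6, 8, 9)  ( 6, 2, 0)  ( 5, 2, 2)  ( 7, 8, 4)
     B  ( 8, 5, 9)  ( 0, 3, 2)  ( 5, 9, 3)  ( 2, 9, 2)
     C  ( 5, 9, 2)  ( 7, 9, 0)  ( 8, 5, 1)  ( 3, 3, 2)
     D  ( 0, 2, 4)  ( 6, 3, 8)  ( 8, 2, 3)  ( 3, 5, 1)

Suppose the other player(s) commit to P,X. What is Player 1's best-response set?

u_1(A vs P,X) = 2
u_1(B vs P,X) = 0
u_1(C vs P,X) = 6
u_1(D vs P,X) = 7
max payoff 7 at {D}

P1 best: {D}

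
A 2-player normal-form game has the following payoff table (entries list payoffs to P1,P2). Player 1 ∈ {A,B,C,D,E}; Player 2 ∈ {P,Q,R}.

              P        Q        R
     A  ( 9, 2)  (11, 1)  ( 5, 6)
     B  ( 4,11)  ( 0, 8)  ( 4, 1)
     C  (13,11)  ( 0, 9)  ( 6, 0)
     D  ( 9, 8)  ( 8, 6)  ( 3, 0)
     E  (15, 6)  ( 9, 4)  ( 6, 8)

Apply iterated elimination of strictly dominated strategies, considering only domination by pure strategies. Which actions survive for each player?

P1 drop B (A beats it: P:9>4 Q:11>0 R:5>4)
P1 drop D (E beats it: P:15>9 Q:9>8 R:6>3)
P2 drop Q (P beats it: A:2>1 C:11>9 E:6>4)
P1 drop A (C beats it: P:13>9 R:6>5)
P1→{C,E} P2→{P,R}

Survivors P1:{C,E} P2:{P,R}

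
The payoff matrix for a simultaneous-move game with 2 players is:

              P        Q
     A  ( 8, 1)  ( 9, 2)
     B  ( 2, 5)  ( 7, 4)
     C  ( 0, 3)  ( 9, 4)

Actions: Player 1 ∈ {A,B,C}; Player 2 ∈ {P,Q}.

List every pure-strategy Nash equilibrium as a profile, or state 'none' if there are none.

NE set: (A,Q), (C,Q)

(A,P): not NE [P2→Q gives 2>1]
(A,Q): NE
(B,P): not NE [P1→A gives 8>2]
(B,Q): not NE [P1→C gives 9>7; P2→P gives 5>4]
(C,P): not NE [P1→A gives 8>0; P2→Q gives 4>3]
(C,Q): NE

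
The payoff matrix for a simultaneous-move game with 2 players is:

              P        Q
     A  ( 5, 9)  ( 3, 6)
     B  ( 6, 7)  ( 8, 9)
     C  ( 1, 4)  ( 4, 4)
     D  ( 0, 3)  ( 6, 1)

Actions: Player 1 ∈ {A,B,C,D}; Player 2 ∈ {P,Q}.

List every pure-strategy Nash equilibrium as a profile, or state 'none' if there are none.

(A,P): not NE [P1→B gives 6>5]
(A,Q): not NE [P1→B gives 8>3; P2→P gives 9>6]
(B,P): not NE [P2→Q gives 9>7]
(B,Q): NE
(C,P): not NE [P1→B gives 6>1]
(C,Q): not NE [P1→B gives 8>4]
(D,P): not NE [P1→B gives 6>0]
(D,Q): not NE [P1→B gives 8>6; P2→P gives 3>1]

Nash profiles: (B,Q)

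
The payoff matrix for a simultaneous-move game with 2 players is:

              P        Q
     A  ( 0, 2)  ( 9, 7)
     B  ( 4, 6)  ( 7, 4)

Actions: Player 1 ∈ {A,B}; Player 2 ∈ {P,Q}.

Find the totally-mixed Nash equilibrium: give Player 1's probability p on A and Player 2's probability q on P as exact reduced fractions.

P1 indiff ⇒ q·0+(1-q)·9 = q·4+(1-q)·7 ⇒ q(-4) = (1-q)(-2) ⇒ q = 1/3
P2 indiff ⇒ p·2+(1-p)·6 = p·7+(1-p)·4 ⇒ p(-5) = (1-p)(-2) ⇒ p = 2/7

P1 mixes 2/7 on A; P2 mixes 1/3 on P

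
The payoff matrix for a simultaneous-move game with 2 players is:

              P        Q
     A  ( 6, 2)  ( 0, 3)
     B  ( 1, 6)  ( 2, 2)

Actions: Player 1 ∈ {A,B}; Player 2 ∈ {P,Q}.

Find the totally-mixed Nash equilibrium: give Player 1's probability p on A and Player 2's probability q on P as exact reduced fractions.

P1 mixes 4/5 on A; P2 mixes 2/7 on P

P1 indiff ⇒ q·6+(1-q)·0 = q·1+(1-q)·2 ⇒ q(5) = (1-q)(2) ⇒ q = 2/7
P2 indiff ⇒ p·2+(1-p)·6 = p·3+(1-p)·2 ⇒ p(-1) = (1-p)(-4) ⇒ p = 4/5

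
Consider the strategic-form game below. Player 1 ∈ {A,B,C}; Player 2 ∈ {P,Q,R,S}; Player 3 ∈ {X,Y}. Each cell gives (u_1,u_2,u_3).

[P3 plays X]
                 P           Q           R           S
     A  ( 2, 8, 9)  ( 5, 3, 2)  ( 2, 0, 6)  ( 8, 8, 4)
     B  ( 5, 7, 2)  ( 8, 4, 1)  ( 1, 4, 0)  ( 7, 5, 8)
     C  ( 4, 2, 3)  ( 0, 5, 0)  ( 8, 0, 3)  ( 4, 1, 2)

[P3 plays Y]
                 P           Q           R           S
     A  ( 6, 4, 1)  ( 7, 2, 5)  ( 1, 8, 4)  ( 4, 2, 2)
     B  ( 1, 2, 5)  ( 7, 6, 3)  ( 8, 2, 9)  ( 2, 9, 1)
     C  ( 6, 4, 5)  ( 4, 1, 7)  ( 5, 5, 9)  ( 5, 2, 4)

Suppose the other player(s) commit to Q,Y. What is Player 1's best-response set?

argmax u_1 = {A,B}

u_1(A vs Q,Y) = 7
u_1(B vs Q,Y) = 7
u_1(C vs Q,Y) = 4
max payoff 7 at {A,B}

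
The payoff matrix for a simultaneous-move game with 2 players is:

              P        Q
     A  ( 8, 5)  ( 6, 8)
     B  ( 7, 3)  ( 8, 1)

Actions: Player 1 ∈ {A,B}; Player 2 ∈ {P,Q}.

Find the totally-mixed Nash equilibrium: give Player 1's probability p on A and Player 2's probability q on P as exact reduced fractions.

(p,q) = (2/5, 2/3)

P1 indiff ⇒ q·8+(1-q)·6 = q·7+(1-q)·8 ⇒ q(1) = (1-q)(2) ⇒ q = 2/3
P2 indiff ⇒ p·5+(1-p)·3 = p·8+(1-p)·1 ⇒ p(-3) = (1-p)(-2) ⇒ p = 2/5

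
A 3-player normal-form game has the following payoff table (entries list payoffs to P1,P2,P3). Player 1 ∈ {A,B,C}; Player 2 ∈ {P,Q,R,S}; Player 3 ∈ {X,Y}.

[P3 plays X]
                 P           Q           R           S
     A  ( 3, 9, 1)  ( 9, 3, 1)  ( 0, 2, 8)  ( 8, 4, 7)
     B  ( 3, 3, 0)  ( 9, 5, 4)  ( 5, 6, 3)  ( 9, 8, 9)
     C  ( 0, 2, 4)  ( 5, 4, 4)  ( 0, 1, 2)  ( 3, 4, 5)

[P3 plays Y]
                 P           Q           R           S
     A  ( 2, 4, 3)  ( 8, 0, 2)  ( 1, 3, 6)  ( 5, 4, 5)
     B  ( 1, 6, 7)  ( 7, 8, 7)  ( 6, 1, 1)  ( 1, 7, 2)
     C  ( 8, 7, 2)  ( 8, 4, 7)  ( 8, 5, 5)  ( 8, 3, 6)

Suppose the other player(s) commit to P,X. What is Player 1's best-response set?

P1 best: {A,B}

u_1(A vs P,X) = 3
u_1(B vs P,X) = 3
u_1(C vs P,X) = 0
max payoff 3 at {A,B}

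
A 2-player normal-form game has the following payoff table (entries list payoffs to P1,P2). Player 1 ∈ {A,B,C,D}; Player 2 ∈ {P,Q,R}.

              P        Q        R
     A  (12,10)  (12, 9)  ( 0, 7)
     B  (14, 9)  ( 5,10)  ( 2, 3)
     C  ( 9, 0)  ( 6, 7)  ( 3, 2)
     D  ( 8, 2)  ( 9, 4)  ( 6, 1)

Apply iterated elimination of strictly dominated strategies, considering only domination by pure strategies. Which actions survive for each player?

P2 drop R (Q beats it: A:9>7 B:10>3 C:7>2 D:4>1)
P1 drop C (A beats it: P:12>9 Q:12>6)
P1 drop D (A beats it: P:12>8 Q:12>9)
P1→{A,B} P2→{P,Q}

IESDS → P1:{A,B} P2:{P,Q}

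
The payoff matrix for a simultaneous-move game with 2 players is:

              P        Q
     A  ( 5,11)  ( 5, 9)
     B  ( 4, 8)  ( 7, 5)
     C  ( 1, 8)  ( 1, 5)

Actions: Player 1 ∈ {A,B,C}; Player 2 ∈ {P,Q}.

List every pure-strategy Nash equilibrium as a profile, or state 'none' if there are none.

NE set: (A,P)

(A,P): NE
(A,Q): not NE [P1→B gives 7>5; P2→P gives 11>9]
(B,P): not NE [P1→A gives 5>4]
(B,Q): not NE [P2→P gives 8>5]
(C,P): not NE [P1→A gives 5>1]
(C,Q): not NE [P1→B gives 7>1; P2→P gives 8>5]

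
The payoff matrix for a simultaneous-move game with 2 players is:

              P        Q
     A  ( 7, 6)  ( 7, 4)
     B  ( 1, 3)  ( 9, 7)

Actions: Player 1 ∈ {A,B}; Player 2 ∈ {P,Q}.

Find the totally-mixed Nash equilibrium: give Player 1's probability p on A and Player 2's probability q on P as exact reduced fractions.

p=2/3, q=1/4

P1 indiff ⇒ q·7+(1-q)·7 = q·1+(1-q)·9 ⇒ q(6) = (1-q)(2) ⇒ q = 1/4
P2 indiff ⇒ p·6+(1-p)·3 = p·4+(1-p)·7 ⇒ p(2) = (1-p)(4) ⇒ p = 2/3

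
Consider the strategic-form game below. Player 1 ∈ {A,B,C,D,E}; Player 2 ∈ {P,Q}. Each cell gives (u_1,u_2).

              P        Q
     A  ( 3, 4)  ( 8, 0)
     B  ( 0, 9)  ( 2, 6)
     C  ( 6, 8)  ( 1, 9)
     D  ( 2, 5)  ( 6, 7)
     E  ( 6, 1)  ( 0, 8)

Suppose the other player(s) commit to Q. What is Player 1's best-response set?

u_1(A vs Q) = 8
u_1(B vs Q) = 2
u_1(C vs Q) = 1
u_1(D vs Q) = 6
u_1(E vs Q) = 0
max payoff 8 at {A}

argmax u_1 = {A}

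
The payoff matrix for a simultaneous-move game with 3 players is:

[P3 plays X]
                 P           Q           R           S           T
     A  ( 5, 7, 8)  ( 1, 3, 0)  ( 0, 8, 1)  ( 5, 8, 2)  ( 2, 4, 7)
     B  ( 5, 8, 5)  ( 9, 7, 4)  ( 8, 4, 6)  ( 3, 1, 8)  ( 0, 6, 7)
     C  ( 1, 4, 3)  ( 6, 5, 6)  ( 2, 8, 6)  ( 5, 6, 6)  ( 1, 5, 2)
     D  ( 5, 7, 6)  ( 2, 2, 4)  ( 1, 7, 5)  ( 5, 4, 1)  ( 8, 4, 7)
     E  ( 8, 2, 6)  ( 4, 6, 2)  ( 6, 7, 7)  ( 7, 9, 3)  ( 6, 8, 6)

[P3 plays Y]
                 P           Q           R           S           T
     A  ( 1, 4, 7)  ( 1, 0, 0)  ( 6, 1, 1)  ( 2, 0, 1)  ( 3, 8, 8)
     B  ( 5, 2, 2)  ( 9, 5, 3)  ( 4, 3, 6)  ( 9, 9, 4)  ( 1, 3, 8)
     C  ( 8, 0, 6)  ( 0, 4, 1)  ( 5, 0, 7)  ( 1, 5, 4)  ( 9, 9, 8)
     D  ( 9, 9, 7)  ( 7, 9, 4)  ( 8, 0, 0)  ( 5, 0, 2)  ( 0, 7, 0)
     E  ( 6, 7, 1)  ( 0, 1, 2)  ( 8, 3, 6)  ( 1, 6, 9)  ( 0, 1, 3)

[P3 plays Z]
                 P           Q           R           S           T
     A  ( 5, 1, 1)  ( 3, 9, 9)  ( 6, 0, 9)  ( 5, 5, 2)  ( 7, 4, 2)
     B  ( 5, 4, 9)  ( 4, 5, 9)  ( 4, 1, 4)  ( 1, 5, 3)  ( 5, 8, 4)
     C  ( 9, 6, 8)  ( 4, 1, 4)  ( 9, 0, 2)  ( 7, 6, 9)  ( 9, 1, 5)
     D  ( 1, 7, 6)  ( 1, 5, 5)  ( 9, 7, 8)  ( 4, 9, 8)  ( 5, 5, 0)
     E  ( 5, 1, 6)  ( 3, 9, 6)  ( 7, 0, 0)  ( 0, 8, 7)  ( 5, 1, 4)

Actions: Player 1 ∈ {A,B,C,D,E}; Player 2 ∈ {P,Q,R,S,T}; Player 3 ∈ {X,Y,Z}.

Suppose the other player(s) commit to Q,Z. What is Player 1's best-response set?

u_1(A vs Q,Z) = 3
u_1(B vs Q,Z) = 4
u_1(C vs Q,Z) = 4
u_1(D vs Q,Z) = 1
u_1(E vs Q,Z) = 3
max payoff 4 at {B,C}

BR_1 = {B,C}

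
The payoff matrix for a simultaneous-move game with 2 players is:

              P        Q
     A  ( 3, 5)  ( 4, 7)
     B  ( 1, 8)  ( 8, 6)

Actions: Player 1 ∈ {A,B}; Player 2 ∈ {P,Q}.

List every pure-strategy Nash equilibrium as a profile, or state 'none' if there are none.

(A,P): not NE [P2→Q gives 7>5]
(A,Q): not NE [P1→B gives 8>4]
(B,P): not NE [P1→A gives 3>1]
(B,Q): not NE [P2→P gives 8>6]

PSNE: ∅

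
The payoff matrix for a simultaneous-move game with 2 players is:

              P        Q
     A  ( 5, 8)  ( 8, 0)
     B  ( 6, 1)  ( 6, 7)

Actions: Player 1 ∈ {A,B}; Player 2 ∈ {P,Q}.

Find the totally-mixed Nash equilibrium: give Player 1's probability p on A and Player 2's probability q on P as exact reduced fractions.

P1 indiff ⇒ q·5+(1-q)·8 = q·6+(1-q)·6 ⇒ q(-1) = (1-q)(-2) ⇒ q = 2/3
P2 indiff ⇒ p·8+(1-p)·1 = p·0+(1-p)·7 ⇒ p(8) = (1-p)(6) ⇒ p = 3/7

(p,q) = (3/7, 2/3)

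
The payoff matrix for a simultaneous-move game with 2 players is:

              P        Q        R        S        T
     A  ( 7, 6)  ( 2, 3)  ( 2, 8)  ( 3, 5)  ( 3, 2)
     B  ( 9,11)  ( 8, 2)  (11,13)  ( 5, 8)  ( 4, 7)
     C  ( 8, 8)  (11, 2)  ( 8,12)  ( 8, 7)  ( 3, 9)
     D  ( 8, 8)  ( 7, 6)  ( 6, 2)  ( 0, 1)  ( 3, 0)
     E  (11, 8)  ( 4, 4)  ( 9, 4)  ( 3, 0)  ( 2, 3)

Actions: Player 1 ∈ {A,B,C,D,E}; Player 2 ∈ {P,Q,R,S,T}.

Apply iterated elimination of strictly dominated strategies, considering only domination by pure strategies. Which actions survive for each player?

P1 drop A (B beats it: P:9>7 Q:8>2 R:11>2 S:5>3 T:4>3)
P1 drop D (B beats it: P:9>8 Q:8>7 R:11>6 S:5>0 T:4>3)
P2 drop Q (P beats it: B:11>2 C:8>2 E:8>4)
P2 drop S (P beats it: B:11>8 C:8>7 E:8>0)
P1 drop C (B beats it: P:9>8 R:11>8 T:4>3)
P2 drop T (P beats it: B:11>7 E:8>3)
P1→{B,E} P2→{P,R}

Survivors P1:{B,E} P2:{P,R}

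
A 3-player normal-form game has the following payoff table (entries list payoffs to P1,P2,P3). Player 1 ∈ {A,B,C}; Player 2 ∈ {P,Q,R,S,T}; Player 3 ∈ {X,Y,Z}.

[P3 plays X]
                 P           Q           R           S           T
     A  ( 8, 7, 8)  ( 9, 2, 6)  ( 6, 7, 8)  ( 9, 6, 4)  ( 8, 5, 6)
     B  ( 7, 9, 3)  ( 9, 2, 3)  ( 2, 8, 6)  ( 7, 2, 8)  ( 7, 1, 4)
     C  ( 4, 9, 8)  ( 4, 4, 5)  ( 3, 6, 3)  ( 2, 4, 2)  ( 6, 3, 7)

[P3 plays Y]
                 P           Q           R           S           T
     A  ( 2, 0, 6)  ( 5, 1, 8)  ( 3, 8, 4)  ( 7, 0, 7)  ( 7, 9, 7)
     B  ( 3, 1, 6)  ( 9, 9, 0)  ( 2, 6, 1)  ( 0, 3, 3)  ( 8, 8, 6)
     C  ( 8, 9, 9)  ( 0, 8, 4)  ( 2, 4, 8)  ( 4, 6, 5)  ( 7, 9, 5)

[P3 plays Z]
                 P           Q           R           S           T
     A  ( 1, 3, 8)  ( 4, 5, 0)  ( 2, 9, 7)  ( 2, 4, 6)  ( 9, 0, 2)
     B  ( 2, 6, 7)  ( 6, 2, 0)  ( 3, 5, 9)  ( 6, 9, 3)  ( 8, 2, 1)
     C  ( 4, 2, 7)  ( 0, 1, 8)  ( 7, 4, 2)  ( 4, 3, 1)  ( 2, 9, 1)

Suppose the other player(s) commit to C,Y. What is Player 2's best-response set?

u_2(P vs C,Y) = 9
u_2(Q vs C,Y) = 8
u_2(R vs C,Y) = 4
u_2(S vs C,Y) = 6
u_2(T vs C,Y) = 9
max payoff 9 at {P,T}

argmax u_2 = {P,T}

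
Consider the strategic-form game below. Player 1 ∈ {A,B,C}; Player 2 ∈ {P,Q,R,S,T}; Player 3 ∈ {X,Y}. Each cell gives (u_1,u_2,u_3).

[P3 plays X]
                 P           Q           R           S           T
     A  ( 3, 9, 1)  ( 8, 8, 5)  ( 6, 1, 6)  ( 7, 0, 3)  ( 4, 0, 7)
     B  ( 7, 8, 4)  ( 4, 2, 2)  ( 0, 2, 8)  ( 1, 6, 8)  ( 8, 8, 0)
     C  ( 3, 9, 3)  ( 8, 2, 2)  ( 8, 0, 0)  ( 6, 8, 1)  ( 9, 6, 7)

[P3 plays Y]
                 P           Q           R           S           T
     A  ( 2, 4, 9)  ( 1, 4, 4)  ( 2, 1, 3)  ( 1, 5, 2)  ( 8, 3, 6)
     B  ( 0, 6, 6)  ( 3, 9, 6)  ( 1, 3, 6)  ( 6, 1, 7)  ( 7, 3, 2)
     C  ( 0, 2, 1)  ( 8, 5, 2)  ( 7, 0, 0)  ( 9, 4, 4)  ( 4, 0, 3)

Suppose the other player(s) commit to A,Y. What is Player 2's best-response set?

u_2(P vs A,Y) = 4
u_2(Q vs A,Y) = 4
u_2(R vs A,Y) = 1
u_2(S vs A,Y) = 5
u_2(T vs A,Y) = 3
max payoff 5 at {S}

argmax u_2 = {S}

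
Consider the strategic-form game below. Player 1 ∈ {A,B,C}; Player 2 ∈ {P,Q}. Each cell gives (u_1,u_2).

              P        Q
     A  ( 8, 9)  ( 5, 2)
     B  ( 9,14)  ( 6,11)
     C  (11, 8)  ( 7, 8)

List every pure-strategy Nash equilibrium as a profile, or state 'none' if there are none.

NE set: (C,P), (C,Q)

(A,P): not NE [P1→C gives 11>8]
(A,Q): not NE [P1→C gives 7>5; P2→P gives 9>2]
(B,P): not NE [P1→C gives 11>9]
(B,Q): not NE [P1→C gives 7>6; P2→P gives 14>11]
(C,P): NE
(C,Q): NE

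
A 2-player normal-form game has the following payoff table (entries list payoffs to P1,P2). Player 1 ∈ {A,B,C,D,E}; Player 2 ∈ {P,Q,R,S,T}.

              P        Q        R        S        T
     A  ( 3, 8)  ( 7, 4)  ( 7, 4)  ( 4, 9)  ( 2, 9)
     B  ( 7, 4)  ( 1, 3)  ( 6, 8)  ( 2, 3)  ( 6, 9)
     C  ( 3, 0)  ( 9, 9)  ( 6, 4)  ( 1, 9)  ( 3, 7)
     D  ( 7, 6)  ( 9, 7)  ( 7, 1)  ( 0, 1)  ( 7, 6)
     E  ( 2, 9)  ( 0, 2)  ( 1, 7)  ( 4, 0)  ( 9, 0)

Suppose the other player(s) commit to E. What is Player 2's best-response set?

u_2(P vs E) = 9
u_2(Q vs E) = 2
u_2(R vs E) = 7
u_2(S vs E) = 0
u_2(T vs E) = 0
max payoff 9 at {P}

P2 best: {P}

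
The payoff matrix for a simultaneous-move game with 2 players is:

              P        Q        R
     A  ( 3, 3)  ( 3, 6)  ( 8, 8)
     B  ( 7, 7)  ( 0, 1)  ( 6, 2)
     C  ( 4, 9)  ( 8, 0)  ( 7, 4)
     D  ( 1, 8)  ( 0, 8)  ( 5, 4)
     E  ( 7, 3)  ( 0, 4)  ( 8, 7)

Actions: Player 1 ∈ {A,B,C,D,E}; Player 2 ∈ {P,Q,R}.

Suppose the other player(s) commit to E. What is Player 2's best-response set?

u_2(P vs E) = 3
u_2(Q vs E) = 4
u_2(R vs E) = 7
max payoff 7 at {R}

P2 best: {R}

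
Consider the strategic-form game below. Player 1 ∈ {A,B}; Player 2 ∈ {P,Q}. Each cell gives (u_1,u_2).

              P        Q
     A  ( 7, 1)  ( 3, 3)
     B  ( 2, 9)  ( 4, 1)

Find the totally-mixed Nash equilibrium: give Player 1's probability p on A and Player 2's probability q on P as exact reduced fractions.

P1 indiff ⇒ q·7+(1-q)·3 = q·2+(1-q)·4 ⇒ q(5) = (1-q)(1) ⇒ q = 1/6
P2 indiff ⇒ p·1+(1-p)·9 = p·3+(1-p)·1 ⇒ p(-2) = (1-p)(-8) ⇒ p = 4/5

p=4/5, q=1/6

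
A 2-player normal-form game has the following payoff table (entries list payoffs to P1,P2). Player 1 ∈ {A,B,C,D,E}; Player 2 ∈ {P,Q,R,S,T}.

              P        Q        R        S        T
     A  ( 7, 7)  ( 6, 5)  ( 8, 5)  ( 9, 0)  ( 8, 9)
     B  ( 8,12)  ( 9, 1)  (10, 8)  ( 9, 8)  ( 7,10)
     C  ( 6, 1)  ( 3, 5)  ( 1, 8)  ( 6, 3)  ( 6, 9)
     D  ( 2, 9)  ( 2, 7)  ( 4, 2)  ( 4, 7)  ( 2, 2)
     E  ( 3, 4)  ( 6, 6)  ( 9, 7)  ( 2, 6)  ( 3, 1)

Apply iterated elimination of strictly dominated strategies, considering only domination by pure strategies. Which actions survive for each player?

Survivors P1:{A,B} P2:{P,T}

P1 drop C (A beats it: P:7>6 Q:6>3 R:8>1 S:9>6 T:8>6)
P1 drop D (A beats it: P:7>2 Q:6>2 R:8>4 S:9>4 T:8>2)
P1 drop E (B beats it: P:8>3 Q:9>6 R:10>9 S:9>2 T:7>3)
P2 drop Q (P beats it: A:7>5 B:12>1)
P2 drop R (P beats it: A:7>5 B:12>8)
P2 drop S (P beats it: A:7>0 B:12>8)
P1→{A,B} P2→{P,T}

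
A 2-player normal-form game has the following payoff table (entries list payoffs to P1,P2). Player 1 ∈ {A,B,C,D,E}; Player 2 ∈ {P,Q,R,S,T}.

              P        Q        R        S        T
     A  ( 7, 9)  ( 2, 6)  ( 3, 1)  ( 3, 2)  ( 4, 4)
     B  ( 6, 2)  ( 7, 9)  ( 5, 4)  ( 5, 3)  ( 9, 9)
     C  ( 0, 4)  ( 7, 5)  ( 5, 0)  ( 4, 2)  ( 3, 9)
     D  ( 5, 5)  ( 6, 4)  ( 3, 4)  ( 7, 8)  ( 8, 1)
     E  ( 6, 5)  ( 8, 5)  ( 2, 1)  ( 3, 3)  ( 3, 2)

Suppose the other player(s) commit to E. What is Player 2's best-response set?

u_2(P vs E) = 5
u_2(Q vs E) = 5
u_2(R vs E) = 1
u_2(S vs E) = 3
u_2(T vs E) = 2
max payoff 5 at {P,Q}

BR_2 = {P,Q}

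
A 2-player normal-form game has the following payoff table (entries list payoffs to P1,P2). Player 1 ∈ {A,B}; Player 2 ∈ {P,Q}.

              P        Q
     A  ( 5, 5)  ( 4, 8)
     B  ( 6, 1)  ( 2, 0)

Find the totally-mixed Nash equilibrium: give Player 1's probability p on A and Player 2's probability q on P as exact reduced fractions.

P1 indiff ⇒ q·5+(1-q)·4 = q·6+(1-q)·2 ⇒ q(-1) = (1-q)(-2) ⇒ q = 2/3
P2 indiff ⇒ p·5+(1-p)·1 = p·8+(1-p)·0 ⇒ p(-3) = (1-p)(-1) ⇒ p = 1/4

P1 mixes 1/4 on A; P2 mixes 2/3 on P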